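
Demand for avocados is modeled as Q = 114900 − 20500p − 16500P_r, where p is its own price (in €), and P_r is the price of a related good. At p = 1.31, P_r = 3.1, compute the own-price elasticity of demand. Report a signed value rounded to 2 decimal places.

At the given values, Q = 114900 − 20500(1.31) − 16500(3.1) = 36895.
∂Q/∂p = −20500.
E = (-20500) × (1.31/36895) = -0.7278…

-0.73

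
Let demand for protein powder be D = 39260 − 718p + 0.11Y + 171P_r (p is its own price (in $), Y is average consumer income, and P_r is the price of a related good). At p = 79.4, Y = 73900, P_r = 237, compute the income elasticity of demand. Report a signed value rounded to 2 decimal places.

0.26

At the given values, D = 39260 − 718(79.4) + 0.11(73900) + 171(237) = 30906.8.
∂D/∂Y = 0.11.
E = (0.11) × (73900/30906.8) = 0.2630…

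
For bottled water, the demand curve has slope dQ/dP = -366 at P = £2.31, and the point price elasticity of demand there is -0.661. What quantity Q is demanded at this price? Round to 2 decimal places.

1279.06

Ed = (dQ/dP)·(P/Q) ⇒ Q = (dQ/dP)·P/Ed = (-366)·2.31/(-0.661) = 1279.0620…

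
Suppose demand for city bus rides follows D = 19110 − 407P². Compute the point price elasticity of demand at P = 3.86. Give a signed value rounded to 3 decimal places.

dD/dP = −2·407·P = -3142.04. At P = 3.86, D = 13045.8628.
Ed = (dD/dP)·(P/D) = (-3142.04) × (3.86/13045.8628) = -0.92966…

-0.930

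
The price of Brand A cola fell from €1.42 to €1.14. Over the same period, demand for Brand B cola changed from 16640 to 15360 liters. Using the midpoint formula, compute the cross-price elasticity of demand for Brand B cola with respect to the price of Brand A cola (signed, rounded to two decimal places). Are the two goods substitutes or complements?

0.37; substitutes

%ΔQ_{Brand B cola} = (15360 − 16640)/avg = -1280/16000 = -0.08
%ΔP_{Brand A cola} = (1.14 − 1.42)/avg = -0.28/1.28 = -0.21875
E_cross = (-1280/16000) / (-0.28/1.28) = 0.3657…
E_cross > 0 ⇒ the goods are substitutes.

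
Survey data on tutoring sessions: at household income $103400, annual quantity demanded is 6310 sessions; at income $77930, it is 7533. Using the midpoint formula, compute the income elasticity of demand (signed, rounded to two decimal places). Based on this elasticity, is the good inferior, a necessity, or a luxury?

%ΔQ = (7533 − 6310)/[( 6310 + 7533)/2] = 1223/6921.5 = 0.176695…
%ΔIncome = (77930 − 103400)/[( 103400 + 77930)/2] = -25470/90665 = -0.280924…
E_income = (1223/6921.5) / (-25470/90665) = -0.6289…
E_income < 0 ⇒ inferior good.

-0.63; inferior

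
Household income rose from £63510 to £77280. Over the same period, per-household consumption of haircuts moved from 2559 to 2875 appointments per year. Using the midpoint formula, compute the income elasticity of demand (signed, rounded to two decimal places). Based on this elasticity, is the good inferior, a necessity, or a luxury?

0.59; necessity

%ΔQ = (2875 − 2559)/[( 2559 + 2875)/2] = 316/2717 = 0.116304…
%ΔIncome = (77280 − 63510)/[( 63510 + 77280)/2] = 13770/70395 = 0.195610…
E_income = (316/2717) / (13770/70395) = 0.5945…
0 < E_income < 1 ⇒ normal good, necessity.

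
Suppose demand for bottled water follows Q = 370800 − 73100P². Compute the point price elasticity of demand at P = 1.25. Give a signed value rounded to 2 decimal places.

-0.89

dQ/dP = −2·73100·P = -182750. At P = 1.25, Q = 256581.25.
Ed = (dQ/dP)·(P/Q) = (-182750) × (1.25/256581.25) = -0.8903…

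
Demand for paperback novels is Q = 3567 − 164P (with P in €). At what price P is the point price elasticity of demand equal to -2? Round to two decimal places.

Ed = −164P/(3567 − 164P). Set this equal to -2:
164P = 2·(3567 − 164P) ⇒ 164P(1 + 2) = 2·3567
P = 2·3567 / (164·3) = 14.5

14.50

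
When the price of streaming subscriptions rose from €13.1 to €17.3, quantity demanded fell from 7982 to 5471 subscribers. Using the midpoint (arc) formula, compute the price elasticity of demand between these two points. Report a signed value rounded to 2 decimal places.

-1.35

%ΔQ = (5471 − 7982) / [(7982 + 5471)/2] = -2511/6726.5 = -0.373299…
%ΔP = (17.3 − 13.1) / [(13.1 + 17.3)/2] = 4.2/15.2 = 0.276315…
Arc Ed = %ΔQ / %ΔP = (-2511/6726.5) / (4.2/15.2) = -1.3509…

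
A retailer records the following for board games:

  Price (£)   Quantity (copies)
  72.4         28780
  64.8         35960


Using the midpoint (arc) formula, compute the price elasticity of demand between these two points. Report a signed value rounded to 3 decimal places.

-2.002

%ΔQ = (35960 − 28780) / [(28780 + 35960)/2] = 7180/32370 = 0.221810…
%ΔP = (64.8 − 72.4) / [(72.4 + 64.8)/2] = -7.6/68.6 = -0.110787…
Arc Ed = %ΔQ / %ΔP = (7180/32370) / (-7.6/68.6) = -2.00212…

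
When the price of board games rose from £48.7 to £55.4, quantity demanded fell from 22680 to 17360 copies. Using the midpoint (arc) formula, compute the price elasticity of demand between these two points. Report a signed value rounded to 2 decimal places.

%ΔQ = (17360 − 22680) / [(22680 + 17360)/2] = -5320/20020 = -0.265734…
%ΔP = (55.4 − 48.7) / [(48.7 + 55.4)/2] = 6.7/52.05 = 0.128722…
Arc Ed = %ΔQ / %ΔP = (-5320/20020) / (6.7/52.05) = -2.0643…

-2.06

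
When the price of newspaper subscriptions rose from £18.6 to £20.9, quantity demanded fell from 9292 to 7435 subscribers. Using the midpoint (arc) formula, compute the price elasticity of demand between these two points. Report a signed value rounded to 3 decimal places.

-1.907

%ΔQ = (7435 − 9292) / [(9292 + 7435)/2] = -1857/8363.5 = -0.222036…
%ΔP = (20.9 − 18.6) / [(18.6 + 20.9)/2] = 2.3/19.75 = 0.116455…
Arc Ed = %ΔQ / %ΔP = (-1857/8363.5) / (2.3/19.75) = -1.90661…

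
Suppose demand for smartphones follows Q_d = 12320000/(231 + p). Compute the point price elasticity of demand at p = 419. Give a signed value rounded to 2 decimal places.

dQ_d/dp = −12320000/(231 + p)² = -29.1598. At p = 419, Q_d = 18953.8.
Ed = (dQ_d/dp)·(p/Q_d) = (-29.1598) × (419/18953.8) = -0.6446…

-0.64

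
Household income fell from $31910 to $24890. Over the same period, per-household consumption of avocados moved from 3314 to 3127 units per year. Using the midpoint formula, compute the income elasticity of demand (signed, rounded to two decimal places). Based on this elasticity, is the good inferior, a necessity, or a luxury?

0.23; necessity

%ΔQ = (3127 − 3314)/[( 3314 + 3127)/2] = -187/3220.5 = -0.058065…
%ΔIncome = (24890 − 31910)/[( 31910 + 24890)/2] = -7020/28400 = -0.247183…
E_income = (-187/3220.5) / (-7020/28400) = 0.2349…
0 < E_income < 1 ⇒ normal good, necessity.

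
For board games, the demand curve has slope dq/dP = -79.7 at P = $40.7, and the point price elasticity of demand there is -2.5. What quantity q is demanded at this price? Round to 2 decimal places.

1297.52

Ed = (dq/dP)·(P/q) ⇒ q = (dq/dP)·P/Ed = (-79.7)·40.7/(-2.5) = 1297.516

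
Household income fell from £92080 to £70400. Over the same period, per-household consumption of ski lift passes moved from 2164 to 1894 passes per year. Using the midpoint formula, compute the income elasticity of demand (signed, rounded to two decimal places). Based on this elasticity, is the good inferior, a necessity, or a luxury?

%ΔQ = (1894 − 2164)/[( 2164 + 1894)/2] = -270/2029 = -0.133070…
%ΔIncome = (70400 − 92080)/[( 92080 + 70400)/2] = -21680/81240 = -0.266863…
E_income = (-270/2029) / (-21680/81240) = 0.4986…
0 < E_income < 1 ⇒ normal good, necessity.

0.50; necessity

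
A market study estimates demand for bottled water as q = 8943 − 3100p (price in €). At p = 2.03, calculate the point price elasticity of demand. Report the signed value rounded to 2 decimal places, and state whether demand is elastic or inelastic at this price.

dq/dp = −3100. At p = 2.03, q = 8943 − 3100(2.03) = 2650.
Ed = (dq/dp)·(p/q) = −3100 × (2.03/2650) = -2.3747…
|Ed| = 2.37 > 1, so demand is elastic.

-2.37; elastic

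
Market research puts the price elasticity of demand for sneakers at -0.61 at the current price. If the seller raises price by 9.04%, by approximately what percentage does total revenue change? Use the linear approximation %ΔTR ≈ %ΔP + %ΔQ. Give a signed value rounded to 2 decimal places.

+3.53%

%ΔQ ≈ Ed × %ΔP = (-0.61) × (+9.04%) = -5.5144%
%ΔTR ≈ %ΔP + %ΔQ = (+9.04%) + (-5.5144%) = +3.5256%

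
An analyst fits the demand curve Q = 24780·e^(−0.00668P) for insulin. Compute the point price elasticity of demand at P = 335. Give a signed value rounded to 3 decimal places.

-2.238

dQ/dP = −0.00668·Q = -17.6609. At P = 335, Q = 2643.85.
Ed = (dQ/dP)·(P/Q) = (-17.6609) × (335/2643.85) = -2.2378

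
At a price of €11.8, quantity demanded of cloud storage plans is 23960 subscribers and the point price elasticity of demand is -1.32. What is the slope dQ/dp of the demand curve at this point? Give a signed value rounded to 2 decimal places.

-2680.27

Ed = (dQ/dp)·(p/Q) ⇒ dQ/dp = Ed·Q/p = (-1.32)·23960/11.8 = -2680.2711…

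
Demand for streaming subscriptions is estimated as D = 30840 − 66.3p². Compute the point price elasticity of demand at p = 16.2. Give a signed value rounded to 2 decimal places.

-2.59

dD/dp = −2·66.3·p = -2148.12. At p = 16.2, D = 13440.228.
Ed = (dD/dp)·(p/D) = (-2148.12) × (16.2/13440.228) = -2.5892…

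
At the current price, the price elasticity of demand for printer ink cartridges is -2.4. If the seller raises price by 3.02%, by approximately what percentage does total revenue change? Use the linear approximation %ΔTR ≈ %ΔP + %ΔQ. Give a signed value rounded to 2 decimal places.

-4.23%

%ΔQ ≈ Ed × %ΔP = (-2.4) × (+3.02%) = -7.2480%
%ΔTR ≈ %ΔP + %ΔQ = (+3.02%) + (-7.2480%) = -4.2280%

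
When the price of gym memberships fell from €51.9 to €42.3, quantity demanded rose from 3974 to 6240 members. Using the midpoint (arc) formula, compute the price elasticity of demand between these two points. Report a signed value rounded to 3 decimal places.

%ΔQ = (6240 − 3974) / [(3974 + 6240)/2] = 2266/5107 = 0.443704…
%ΔP = (42.3 − 51.9) / [(51.9 + 42.3)/2] = -9.6/47.1 = -0.203821…
Arc Ed = %ΔQ / %ΔP = (2266/5107) / (-9.6/47.1) = -2.17692…

-2.177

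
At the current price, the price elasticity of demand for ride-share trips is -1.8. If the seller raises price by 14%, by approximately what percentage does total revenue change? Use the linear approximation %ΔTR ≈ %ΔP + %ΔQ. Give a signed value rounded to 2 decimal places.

%ΔQ ≈ Ed × %ΔP = (-1.8) × (+14%) = -25.2000%
%ΔTR ≈ %ΔP + %ΔQ = (+14%) + (-25.2000%) = -11.2000%

-11.20%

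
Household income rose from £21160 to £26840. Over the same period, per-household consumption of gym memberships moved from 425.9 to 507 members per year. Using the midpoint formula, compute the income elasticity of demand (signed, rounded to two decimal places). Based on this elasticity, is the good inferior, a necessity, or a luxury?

0.73; necessity

%ΔQ = (507 − 425.9)/[( 425.9 + 507)/2] = 81.1/466.45 = 0.173866…
%ΔIncome = (26840 − 21160)/[( 21160 + 26840)/2] = 5680/24000 = 0.236666…
E_income = (81.1/466.45) / (5680/24000) = 0.7346…
0 < E_income < 1 ⇒ normal good, necessity.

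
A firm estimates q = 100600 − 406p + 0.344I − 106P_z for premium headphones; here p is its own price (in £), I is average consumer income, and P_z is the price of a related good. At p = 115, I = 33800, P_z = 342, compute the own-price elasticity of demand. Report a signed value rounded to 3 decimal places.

At the given values, q = 100600 − 406(115) + 0.344(33800) − 106(342) = 29285.2.
∂q/∂p = −406.
E = (-406) × (115/29285.2) = -1.59432…

-1.594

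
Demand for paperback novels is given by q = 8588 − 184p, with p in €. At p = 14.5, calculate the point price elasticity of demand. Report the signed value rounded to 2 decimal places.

-0.45

dq/dp = −184. At p = 14.5, q = 8588 − 184(14.5) = 5920.
Ed = (dq/dp)·(p/q) = −184 × (14.5/5920) = -0.4506…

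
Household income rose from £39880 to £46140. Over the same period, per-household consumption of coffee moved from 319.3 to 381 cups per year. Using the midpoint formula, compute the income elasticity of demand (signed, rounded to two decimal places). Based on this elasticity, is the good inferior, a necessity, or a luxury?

1.21; luxury

%ΔQ = (381 − 319.3)/[( 319.3 + 381)/2] = 61.7/350.15 = 0.176210…
%ΔIncome = (46140 − 39880)/[( 39880 + 46140)/2] = 6260/43010 = 0.145547…
E_income = (61.7/350.15) / (6260/43010) = 1.2106…
E_income > 1 ⇒ normal good, luxury.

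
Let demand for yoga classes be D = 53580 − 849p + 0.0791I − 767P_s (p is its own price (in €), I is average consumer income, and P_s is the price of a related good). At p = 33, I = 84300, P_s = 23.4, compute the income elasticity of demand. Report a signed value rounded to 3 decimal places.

0.467

At the given values, D = 53580 − 849(33) + 0.0791(84300) − 767(23.4) = 14283.33.
∂D/∂I = 0.0791.
E = (0.0791) × (84300/14283.33) = 0.46684…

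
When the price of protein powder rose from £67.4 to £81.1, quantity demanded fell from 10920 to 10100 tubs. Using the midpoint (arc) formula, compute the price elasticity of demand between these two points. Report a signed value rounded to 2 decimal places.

%ΔQ = (10100 − 10920) / [(10920 + 10100)/2] = -820/10510 = -0.078020…
%ΔP = (81.1 − 67.4) / [(67.4 + 81.1)/2] = 13.7/74.25 = 0.184511…
Arc Ed = %ΔQ / %ΔP = (-820/10510) / (13.7/74.25) = -0.4228…

-0.42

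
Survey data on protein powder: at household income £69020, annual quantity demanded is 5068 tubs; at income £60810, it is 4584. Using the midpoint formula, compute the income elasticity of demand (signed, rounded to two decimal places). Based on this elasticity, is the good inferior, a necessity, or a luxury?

0.79; necessity

%ΔQ = (4584 − 5068)/[( 5068 + 4584)/2] = -484/4826 = -0.100290…
%ΔIncome = (60810 − 69020)/[( 69020 + 60810)/2] = -8210/64915 = -0.126473…
E_income = (-484/4826) / (-8210/64915) = 0.7929…
0 < E_income < 1 ⇒ normal good, necessity.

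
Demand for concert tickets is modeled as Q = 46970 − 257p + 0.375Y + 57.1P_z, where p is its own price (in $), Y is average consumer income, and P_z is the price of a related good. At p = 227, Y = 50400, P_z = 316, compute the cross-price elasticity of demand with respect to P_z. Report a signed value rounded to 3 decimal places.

At the given values, Q = 46970 − 257(227) + 0.375(50400) + 57.1(316) = 25574.6.
∂Q/∂P_z = 57.1.
E = (57.1) × (316/25574.6) = 0.70552…

0.706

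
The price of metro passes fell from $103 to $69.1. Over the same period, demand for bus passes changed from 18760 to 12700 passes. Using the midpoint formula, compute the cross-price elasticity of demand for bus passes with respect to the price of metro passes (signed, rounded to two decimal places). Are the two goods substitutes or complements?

%ΔQ_{bus passes} = (12700 − 18760)/avg = -6060/15730 = -0.385251…
%ΔP_{metro passes} = (69.1 − 103)/avg = -33.9/86.05 = -0.393957…
E_cross = (-6060/15730) / (-33.9/86.05) = 0.9779…
E_cross > 0 ⇒ the goods are substitutes.

0.98; substitutes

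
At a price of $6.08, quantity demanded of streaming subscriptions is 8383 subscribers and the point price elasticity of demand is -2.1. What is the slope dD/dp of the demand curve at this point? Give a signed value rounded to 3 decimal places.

-2895.444

Ed = (dD/dp)·(p/D) ⇒ dD/dp = Ed·D/p = (-2.1)·8383/6.08 = -2895.44407…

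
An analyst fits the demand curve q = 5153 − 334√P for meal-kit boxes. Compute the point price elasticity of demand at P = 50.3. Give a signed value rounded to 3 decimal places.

dq/dP = −334/(2√P) = -23.5468. At P = 50.3, q = 2784.19.
Ed = (dq/dP)·(P/q) = (-23.5468) × (50.3/2784.19) = -0.42540…

-0.425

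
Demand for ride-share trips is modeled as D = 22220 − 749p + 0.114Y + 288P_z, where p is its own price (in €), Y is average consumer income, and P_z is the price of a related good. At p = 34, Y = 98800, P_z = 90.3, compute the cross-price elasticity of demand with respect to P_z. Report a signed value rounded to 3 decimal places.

At the given values, D = 22220 − 749(34) + 0.114(98800) + 288(90.3) = 34023.6.
∂D/∂P_z = 288.
E = (288) × (90.3/34023.6) = 0.76436…

0.764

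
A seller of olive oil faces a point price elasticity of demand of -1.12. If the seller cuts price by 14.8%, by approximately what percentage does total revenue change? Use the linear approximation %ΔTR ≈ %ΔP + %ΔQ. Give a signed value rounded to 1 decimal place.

+1.8%

%ΔQ ≈ Ed × %ΔP = (-1.12) × (-14.8%) = +16.5760%
%ΔTR ≈ %ΔP + %ΔQ = (-14.8%) + (+16.5760%) = +1.7760%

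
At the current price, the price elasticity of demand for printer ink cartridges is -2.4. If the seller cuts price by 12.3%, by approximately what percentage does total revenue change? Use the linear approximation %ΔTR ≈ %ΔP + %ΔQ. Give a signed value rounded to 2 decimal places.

%ΔQ ≈ Ed × %ΔP = (-2.4) × (-12.3%) = +29.5200%
%ΔTR ≈ %ΔP + %ΔQ = (-12.3%) + (+29.5200%) = +17.2200%

+17.22%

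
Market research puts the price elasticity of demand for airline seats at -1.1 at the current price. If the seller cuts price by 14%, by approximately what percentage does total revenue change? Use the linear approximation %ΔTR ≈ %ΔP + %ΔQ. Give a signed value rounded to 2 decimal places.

%ΔQ ≈ Ed × %ΔP = (-1.1) × (-14%) = +15.4000%
%ΔTR ≈ %ΔP + %ΔQ = (-14%) + (+15.4000%) = +1.4000%

+1.40%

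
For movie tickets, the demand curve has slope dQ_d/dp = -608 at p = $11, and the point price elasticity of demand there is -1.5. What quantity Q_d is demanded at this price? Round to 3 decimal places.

4458.667

Ed = (dQ_d/dp)·(p/Q_d) ⇒ Q_d = (dQ_d/dp)·p/Ed = (-608)·11/(-1.5) = 4458.66666…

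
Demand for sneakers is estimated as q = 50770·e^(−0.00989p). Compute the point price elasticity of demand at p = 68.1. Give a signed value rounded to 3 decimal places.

-0.674

dq/dp = −0.00989·q = -256.037. At p = 68.1, q = 25888.4.
Ed = (dq/dp)·(p/q) = (-256.037) × (68.1/25888.4) = -0.67350…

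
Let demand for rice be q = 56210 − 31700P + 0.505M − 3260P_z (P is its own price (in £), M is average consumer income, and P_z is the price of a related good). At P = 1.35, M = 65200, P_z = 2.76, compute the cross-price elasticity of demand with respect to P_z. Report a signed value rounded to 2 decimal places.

-0.24

At the given values, q = 56210 − 31700(1.35) + 0.505(65200) − 3260(2.76) = 37343.4.
∂q/∂P_z = -3260.
E = (-3260) × (2.76/37343.4) = -0.2409…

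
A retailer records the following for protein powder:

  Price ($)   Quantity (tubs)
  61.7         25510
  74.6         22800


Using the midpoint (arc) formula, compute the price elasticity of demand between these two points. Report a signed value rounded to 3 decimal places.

%ΔQ = (22800 − 25510) / [(25510 + 22800)/2] = -2710/24155 = -0.112192…
%ΔP = (74.6 − 61.7) / [(61.7 + 74.6)/2] = 12.9/68.15 = 0.189288…
Arc Ed = %ΔQ / %ΔP = (-2710/24155) / (12.9/68.15) = -0.59270…

-0.593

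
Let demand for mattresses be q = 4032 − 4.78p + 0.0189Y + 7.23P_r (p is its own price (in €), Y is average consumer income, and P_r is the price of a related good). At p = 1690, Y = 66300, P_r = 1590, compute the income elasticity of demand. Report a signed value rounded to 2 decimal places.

At the given values, q = 4032 − 4.78(1690) + 0.0189(66300) + 7.23(1590) = 8702.57.
∂q/∂Y = 0.0189.
E = (0.0189) × (66300/8702.57) = 0.1439…

0.14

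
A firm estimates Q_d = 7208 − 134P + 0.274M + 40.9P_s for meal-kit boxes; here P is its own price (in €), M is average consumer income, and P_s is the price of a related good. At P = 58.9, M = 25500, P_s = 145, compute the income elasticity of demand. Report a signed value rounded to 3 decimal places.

0.571

At the given values, Q_d = 7208 − 134(58.9) + 0.274(25500) + 40.9(145) = 12232.9.
∂Q_d/∂M = 0.274.
E = (0.274) × (25500/12232.9) = 0.57116…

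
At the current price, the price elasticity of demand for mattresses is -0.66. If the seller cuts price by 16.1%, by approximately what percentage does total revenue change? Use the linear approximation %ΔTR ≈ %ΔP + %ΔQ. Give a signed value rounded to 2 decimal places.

-5.47%

%ΔQ ≈ Ed × %ΔP = (-0.66) × (-16.1%) = +10.6260%
%ΔTR ≈ %ΔP + %ΔQ = (-16.1%) + (+10.6260%) = -5.4740%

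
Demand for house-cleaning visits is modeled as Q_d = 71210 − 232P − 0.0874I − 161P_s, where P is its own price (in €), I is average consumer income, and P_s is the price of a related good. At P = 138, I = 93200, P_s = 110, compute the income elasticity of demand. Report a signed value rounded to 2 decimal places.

-0.61

At the given values, Q_d = 71210 − 232(138) − 0.0874(93200) − 161(110) = 13338.32.
∂Q_d/∂I = -0.0874.
E = (-0.0874) × (93200/13338.32) = -0.6106…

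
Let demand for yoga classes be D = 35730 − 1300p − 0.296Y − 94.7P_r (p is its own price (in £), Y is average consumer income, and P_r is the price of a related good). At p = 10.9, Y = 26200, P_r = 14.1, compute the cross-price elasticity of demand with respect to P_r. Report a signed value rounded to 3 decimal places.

-0.107

At the given values, D = 35730 − 1300(10.9) − 0.296(26200) − 94.7(14.1) = 12469.53.
∂D/∂P_r = -94.7.
E = (-94.7) × (14.1/12469.53) = -0.10708…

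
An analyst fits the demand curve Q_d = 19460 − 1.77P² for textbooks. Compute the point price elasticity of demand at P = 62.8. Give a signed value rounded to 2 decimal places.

dQ_d/dP = −2·1.77·P = -222.312. At P = 62.8, Q_d = 12479.4032.
Ed = (dQ_d/dP)·(P/Q_d) = (-222.312) × (62.8/12479.4032) = -1.1187…

-1.12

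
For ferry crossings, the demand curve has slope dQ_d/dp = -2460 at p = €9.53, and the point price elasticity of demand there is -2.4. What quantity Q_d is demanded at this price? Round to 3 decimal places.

Ed = (dQ_d/dp)·(p/Q_d) ⇒ Q_d = (dQ_d/dp)·p/Ed = (-2460)·9.53/(-2.4) = 9768.25

9768.250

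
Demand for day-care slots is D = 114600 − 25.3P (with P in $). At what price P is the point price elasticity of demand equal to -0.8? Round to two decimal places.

Ed = −25.3P/(114600 − 25.3P). Set this equal to -0.8:
25.3P = 0.8·(114600 − 25.3P) ⇒ 25.3P(1 + 0.8) = 0.8·114600
P = 0.8·114600 / (25.3·1.8) = 2013.1752…

2013.18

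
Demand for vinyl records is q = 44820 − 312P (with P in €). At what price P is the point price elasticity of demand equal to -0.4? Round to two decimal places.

Ed = −312P/(44820 − 312P). Set this equal to -0.4:
312P = 0.4·(44820 − 312P) ⇒ 312P(1 + 0.4) = 0.4·44820
P = 0.4·44820 / (312·1.4) = 41.0439…

41.04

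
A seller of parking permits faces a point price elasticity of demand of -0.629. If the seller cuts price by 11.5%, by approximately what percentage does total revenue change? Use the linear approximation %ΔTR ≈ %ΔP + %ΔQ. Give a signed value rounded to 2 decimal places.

%ΔQ ≈ Ed × %ΔP = (-0.629) × (-11.5%) = +7.2335%
%ΔTR ≈ %ΔP + %ΔQ = (-11.5%) + (+7.2335%) = -4.2665%

-4.27%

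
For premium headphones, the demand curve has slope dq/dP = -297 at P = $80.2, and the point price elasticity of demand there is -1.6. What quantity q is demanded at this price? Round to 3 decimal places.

14887.125

Ed = (dq/dP)·(P/q) ⇒ q = (dq/dP)·P/Ed = (-297)·80.2/(-1.6) = 14887.125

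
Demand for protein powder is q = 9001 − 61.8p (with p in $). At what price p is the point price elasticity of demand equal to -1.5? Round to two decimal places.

Ed = −61.8p/(9001 − 61.8p). Set this equal to -1.5:
61.8p = 1.5·(9001 − 61.8p) ⇒ 61.8p(1 + 1.5) = 1.5·9001
p = 1.5·9001 / (61.8·2.5) = 87.3883…

87.39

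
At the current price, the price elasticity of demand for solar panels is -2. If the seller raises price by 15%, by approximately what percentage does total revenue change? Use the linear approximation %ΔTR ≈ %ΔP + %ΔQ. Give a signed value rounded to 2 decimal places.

-15.00%

%ΔQ ≈ Ed × %ΔP = (-2) × (+15%) = -30.0000%
%ΔTR ≈ %ΔP + %ΔQ = (+15%) + (-30.0000%) = -15.0000%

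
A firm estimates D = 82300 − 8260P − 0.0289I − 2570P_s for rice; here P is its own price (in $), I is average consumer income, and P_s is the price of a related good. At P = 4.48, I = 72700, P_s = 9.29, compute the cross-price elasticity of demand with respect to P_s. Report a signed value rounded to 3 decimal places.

At the given values, D = 82300 − 8260(4.48) − 0.0289(72700) − 2570(9.29) = 19318.87.
∂D/∂P_s = -2570.
E = (-2570) × (9.29/19318.87) = -1.23585…

-1.236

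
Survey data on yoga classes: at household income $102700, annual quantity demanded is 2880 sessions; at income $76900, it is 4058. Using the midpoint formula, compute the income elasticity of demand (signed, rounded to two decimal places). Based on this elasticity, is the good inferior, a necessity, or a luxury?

%ΔQ = (4058 − 2880)/[( 2880 + 4058)/2] = 1178/3469 = 0.339579…
%ΔIncome = (76900 − 102700)/[( 102700 + 76900)/2] = -25800/89800 = -0.287305…
E_income = (1178/3469) / (-25800/89800) = -1.1819…
E_income < 0 ⇒ inferior good.

-1.18; inferior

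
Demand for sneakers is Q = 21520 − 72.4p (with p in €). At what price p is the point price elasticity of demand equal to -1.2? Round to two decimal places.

Ed = −72.4p/(21520 − 72.4p). Set this equal to -1.2:
72.4p = 1.2·(21520 − 72.4p) ⇒ 72.4p(1 + 1.2) = 1.2·21520
p = 1.2·21520 / (72.4·2.2) = 162.1295…

162.13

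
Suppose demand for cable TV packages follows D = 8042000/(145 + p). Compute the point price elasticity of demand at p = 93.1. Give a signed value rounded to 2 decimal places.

-0.39

dD/dp = −8042000/(145 + p)² = -141.855. At p = 93.1, D = 33775.7.
Ed = (dD/dp)·(p/D) = (-141.855) × (93.1/33775.7) = -0.3910…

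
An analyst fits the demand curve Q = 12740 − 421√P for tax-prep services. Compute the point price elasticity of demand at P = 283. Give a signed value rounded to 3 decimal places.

-0.626

dQ/dP = −421/(2√P) = -12.5129. At P = 283, Q = 5657.68.
Ed = (dQ/dP)·(P/Q) = (-12.5129) × (283/5657.68) = -0.62590…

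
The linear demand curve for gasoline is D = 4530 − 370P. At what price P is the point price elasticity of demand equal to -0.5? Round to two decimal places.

4.08

Ed = −370P/(4530 − 370P). Set this equal to -0.5:
370P = 0.5·(4530 − 370P) ⇒ 370P(1 + 0.5) = 0.5·4530
P = 0.5·4530 / (370·1.5) = 4.0810…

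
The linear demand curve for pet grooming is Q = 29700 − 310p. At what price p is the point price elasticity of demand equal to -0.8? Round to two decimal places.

42.58

Ed = −310p/(29700 − 310p). Set this equal to -0.8:
310p = 0.8·(29700 − 310p) ⇒ 310p(1 + 0.8) = 0.8·29700
p = 0.8·29700 / (310·1.8) = 42.5806…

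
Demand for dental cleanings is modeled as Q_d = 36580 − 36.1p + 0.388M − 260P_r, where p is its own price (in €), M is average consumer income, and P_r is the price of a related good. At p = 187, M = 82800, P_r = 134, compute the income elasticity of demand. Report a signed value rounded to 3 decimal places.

At the given values, Q_d = 36580 − 36.1(187) + 0.388(82800) − 260(134) = 27115.7.
∂Q_d/∂M = 0.388.
E = (0.388) × (82800/27115.7) = 1.18478…

1.185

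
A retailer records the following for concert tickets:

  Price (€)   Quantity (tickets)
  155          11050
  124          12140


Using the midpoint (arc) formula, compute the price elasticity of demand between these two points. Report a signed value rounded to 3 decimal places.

%ΔQ = (12140 − 11050) / [(11050 + 12140)/2] = 1090/11595 = 0.094006…
%ΔP = (124 − 155) / [(155 + 124)/2] = -31/139.5 = -0.222222…
Arc Ed = %ΔQ / %ΔP = (1090/11595) / (-31/139.5) = -0.42302…

-0.423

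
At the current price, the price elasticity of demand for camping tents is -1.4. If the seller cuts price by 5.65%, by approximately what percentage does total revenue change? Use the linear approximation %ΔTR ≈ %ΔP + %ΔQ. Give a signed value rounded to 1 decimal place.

+2.3%

%ΔQ ≈ Ed × %ΔP = (-1.4) × (-5.65%) = +7.9100%
%ΔTR ≈ %ΔP + %ΔQ = (-5.65%) + (+7.9100%) = +2.2600%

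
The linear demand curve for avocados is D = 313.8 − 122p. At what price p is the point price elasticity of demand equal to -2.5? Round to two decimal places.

1.84

Ed = −122p/(313.8 − 122p). Set this equal to -2.5:
122p = 2.5·(313.8 − 122p) ⇒ 122p(1 + 2.5) = 2.5·313.8
p = 2.5·313.8 / (122·3.5) = 1.8372…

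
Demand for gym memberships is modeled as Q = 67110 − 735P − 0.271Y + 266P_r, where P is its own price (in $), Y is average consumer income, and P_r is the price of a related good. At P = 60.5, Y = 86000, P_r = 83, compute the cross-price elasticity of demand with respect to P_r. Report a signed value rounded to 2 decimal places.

At the given values, Q = 67110 − 735(60.5) − 0.271(86000) + 266(83) = 21414.5.
∂Q/∂P_r = 266.
E = (266) × (83/21414.5) = 1.0309…

1.03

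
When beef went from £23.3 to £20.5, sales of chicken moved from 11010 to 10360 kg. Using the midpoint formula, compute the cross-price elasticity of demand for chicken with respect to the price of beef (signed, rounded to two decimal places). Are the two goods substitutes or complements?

%ΔQ_{chicken} = (10360 − 11010)/avg = -650/10685 = -0.060832…
%ΔP_{beef} = (20.5 − 23.3)/avg = -2.8/21.9 = -0.127853…
E_cross = (-650/10685) / (-2.8/21.9) = 0.4758…
E_cross > 0 ⇒ the goods are substitutes.

0.48; substitutes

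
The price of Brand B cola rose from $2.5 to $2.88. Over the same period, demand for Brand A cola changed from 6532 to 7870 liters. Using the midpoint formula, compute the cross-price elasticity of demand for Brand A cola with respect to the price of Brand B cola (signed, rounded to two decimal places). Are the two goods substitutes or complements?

%ΔQ_{Brand A cola} = (7870 − 6532)/avg = 1338/7201 = 0.185807…
%ΔP_{Brand B cola} = (2.88 − 2.5)/avg = 0.38/2.69 = 0.141263…
E_cross = (1338/7201) / (0.38/2.69) = 1.3153…
E_cross > 0 ⇒ the goods are substitutes.

1.32; substitutes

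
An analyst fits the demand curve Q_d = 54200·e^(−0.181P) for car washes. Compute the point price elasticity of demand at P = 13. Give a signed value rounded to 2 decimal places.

dQ_d/dP = −0.181·Q_d = -932.788. At P = 13, Q_d = 5153.52.
Ed = (dQ_d/dP)·(P/Q_d) = (-932.788) × (13/5153.52) = -2.353

-2.35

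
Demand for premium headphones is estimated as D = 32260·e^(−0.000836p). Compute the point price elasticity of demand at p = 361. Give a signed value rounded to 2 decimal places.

-0.30

dD/dp = −0.000836·D = -19.9435. At p = 361, D = 23855.9.
Ed = (dD/dp)·(p/D) = (-19.9435) × (361/23855.9) = -0.3017…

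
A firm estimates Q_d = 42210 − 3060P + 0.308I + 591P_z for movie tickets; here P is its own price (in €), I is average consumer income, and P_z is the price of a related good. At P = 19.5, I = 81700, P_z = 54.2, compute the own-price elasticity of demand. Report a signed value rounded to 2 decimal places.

-1.50

At the given values, Q_d = 42210 − 3060(19.5) + 0.308(81700) + 591(54.2) = 39735.8.
∂Q_d/∂P = −3060.
E = (-3060) × (19.5/39735.8) = -1.5016…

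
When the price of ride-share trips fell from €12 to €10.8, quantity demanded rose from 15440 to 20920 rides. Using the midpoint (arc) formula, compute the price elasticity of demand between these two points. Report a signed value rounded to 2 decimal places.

%ΔQ = (20920 − 15440) / [(15440 + 20920)/2] = 5480/18180 = 0.301430…
%ΔP = (10.8 − 12) / [(12 + 10.8)/2] = -1.2/11.4 = -0.105263…
Arc Ed = %ΔQ / %ΔP = (5480/18180) / (-1.2/11.4) = -2.8635…

-2.86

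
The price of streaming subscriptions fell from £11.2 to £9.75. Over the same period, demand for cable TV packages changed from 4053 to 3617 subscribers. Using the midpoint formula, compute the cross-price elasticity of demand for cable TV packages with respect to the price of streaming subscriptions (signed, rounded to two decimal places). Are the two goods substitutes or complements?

0.82; substitutes

%ΔQ_{cable TV packages} = (3617 − 4053)/avg = -436/3835 = -0.113689…
%ΔP_{streaming subscriptions} = (9.75 − 11.2)/avg = -1.45/10.475 = -0.138424…
E_cross = (-436/3835) / (-1.45/10.475) = 0.8213…
E_cross > 0 ⇒ the goods are substitutes.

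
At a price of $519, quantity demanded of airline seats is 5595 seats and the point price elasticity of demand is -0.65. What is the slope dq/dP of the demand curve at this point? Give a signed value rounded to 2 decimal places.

Ed = (dq/dP)·(P/q) ⇒ dq/dP = Ed·q/P = (-0.65)·5595/519 = -7.0072…

-7.01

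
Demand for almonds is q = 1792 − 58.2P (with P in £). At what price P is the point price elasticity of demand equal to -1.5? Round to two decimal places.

Ed = −58.2P/(1792 − 58.2P). Set this equal to -1.5:
58.2P = 1.5·(1792 − 58.2P) ⇒ 58.2P(1 + 1.5) = 1.5·1792
P = 1.5·1792 / (58.2·2.5) = 18.4742…

18.47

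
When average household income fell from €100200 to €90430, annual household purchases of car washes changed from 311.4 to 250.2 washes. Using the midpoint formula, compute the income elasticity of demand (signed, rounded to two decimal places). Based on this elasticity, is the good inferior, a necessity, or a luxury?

%ΔQ = (250.2 − 311.4)/[( 311.4 + 250.2)/2] = -61.2/280.8 = -0.217948…
%ΔIncome = (90430 − 100200)/[( 100200 + 90430)/2] = -9770/95315 = -0.102502…
E_income = (-61.2/280.8) / (-9770/95315) = 2.1262…
E_income > 1 ⇒ normal good, luxury.

2.13; luxury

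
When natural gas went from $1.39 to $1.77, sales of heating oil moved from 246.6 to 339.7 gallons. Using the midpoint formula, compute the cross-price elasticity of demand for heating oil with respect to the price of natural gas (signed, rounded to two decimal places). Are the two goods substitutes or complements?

%ΔQ_{heating oil} = (339.7 − 246.6)/avg = 93.1/293.15 = 0.317584…
%ΔP_{natural gas} = (1.77 − 1.39)/avg = 0.38/1.58 = 0.240506…
E_cross = (93.1/293.15) / (0.38/1.58) = 1.3204…
E_cross > 0 ⇒ the goods are substitutes.

1.32; substitutes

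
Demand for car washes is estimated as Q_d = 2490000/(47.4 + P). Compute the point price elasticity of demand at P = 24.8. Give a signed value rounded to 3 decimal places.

-0.343

dQ_d/dP = −2490000/(47.4 + P)² = -477.667. At P = 24.8, Q_d = 34487.5.
Ed = (dQ_d/dP)·(P/Q_d) = (-477.667) × (24.8/34487.5) = -0.34349…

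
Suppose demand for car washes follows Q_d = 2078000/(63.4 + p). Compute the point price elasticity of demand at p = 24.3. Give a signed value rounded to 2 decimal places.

dQ_d/dp = −2078000/(63.4 + p)² = -270.176. At p = 24.3, Q_d = 23694.4.
Ed = (dQ_d/dp)·(p/Q_d) = (-270.176) × (24.3/23694.4) = -0.2770…

-0.28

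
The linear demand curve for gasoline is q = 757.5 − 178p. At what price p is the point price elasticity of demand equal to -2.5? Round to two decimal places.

3.04

Ed = −178p/(757.5 − 178p). Set this equal to -2.5:
178p = 2.5·(757.5 − 178p) ⇒ 178p(1 + 2.5) = 2.5·757.5
p = 2.5·757.5 / (178·3.5) = 3.0397…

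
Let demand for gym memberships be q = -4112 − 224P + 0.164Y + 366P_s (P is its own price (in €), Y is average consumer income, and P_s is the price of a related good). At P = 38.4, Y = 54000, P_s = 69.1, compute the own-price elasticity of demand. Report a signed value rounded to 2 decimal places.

-0.40

At the given values, q = -4112 − 224(38.4) + 0.164(54000) + 366(69.1) = 21433.
∂q/∂P = −224.
E = (-224) × (38.4/21433) = -0.4013…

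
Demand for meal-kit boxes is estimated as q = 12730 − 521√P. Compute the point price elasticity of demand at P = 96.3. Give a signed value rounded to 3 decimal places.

-0.336

dq/dP = −521/(2√P) = -26.5457. At P = 96.3, q = 7617.29.
Ed = (dq/dP)·(P/q) = (-26.5457) × (96.3/7617.29) = -0.33559…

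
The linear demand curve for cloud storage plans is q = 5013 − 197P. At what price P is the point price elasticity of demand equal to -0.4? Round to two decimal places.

7.27

Ed = −197P/(5013 − 197P). Set this equal to -0.4:
197P = 0.4·(5013 − 197P) ⇒ 197P(1 + 0.4) = 0.4·5013
P = 0.4·5013 / (197·1.4) = 7.2704…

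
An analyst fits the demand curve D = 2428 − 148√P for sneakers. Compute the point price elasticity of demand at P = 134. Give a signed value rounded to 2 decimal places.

-1.20

dD/dP = −148/(2√P) = -6.39263. At P = 134, D = 714.776.
Ed = (dD/dP)·(P/D) = (-6.39263) × (134/714.776) = -1.1984…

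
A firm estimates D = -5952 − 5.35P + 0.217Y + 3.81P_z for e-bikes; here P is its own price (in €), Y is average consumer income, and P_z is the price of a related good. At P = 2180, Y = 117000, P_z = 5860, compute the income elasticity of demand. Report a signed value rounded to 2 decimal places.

0.84

At the given values, D = -5952 − 5.35(2180) + 0.217(117000) + 3.81(5860) = 30100.6.
∂D/∂Y = 0.217.
E = (0.217) × (117000/30100.6) = 0.8434…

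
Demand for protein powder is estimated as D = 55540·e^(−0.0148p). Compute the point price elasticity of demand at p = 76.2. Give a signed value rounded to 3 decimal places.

-1.128

dD/dp = −0.0148·D = -266.126. At p = 76.2, D = 17981.5.
Ed = (dD/dp)·(p/D) = (-266.126) × (76.2/17981.5) = -1.12776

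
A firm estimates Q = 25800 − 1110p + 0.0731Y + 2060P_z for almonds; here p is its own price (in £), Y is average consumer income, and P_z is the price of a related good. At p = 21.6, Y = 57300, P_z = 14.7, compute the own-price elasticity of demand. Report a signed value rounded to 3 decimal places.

At the given values, Q = 25800 − 1110(21.6) + 0.0731(57300) + 2060(14.7) = 36294.63.
∂Q/∂p = −1110.
E = (-1110) × (21.6/36294.63) = -0.66059…

-0.661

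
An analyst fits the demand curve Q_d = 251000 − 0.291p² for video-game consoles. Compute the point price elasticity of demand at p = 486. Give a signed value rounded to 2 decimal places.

dQ_d/dp = −2·0.291·p = -282.852. At p = 486, Q_d = 182266.964.
Ed = (dQ_d/dp)·(p/Q_d) = (-282.852) × (486/182266.964) = -0.7542…

-0.75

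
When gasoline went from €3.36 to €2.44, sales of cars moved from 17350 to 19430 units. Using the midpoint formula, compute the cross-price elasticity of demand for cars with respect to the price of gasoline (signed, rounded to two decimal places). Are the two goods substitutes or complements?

%ΔQ_{cars} = (19430 − 17350)/avg = 2080/18390 = 0.113104…
%ΔP_{gasoline} = (2.44 − 3.36)/avg = -0.92/2.9 = -0.317241…
E_cross = (2080/18390) / (-0.92/2.9) = -0.3565…
E_cross < 0 ⇒ the goods are complements.

-0.36; complements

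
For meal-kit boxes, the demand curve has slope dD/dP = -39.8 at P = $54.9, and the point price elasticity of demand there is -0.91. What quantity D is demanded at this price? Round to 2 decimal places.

2401.12

Ed = (dD/dP)·(P/D) ⇒ D = (dD/dP)·P/Ed = (-39.8)·54.9/(-0.91) = 2401.1208…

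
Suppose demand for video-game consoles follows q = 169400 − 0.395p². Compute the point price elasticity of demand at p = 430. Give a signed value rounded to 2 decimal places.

dq/dp = −2·0.395·p = -339.7. At p = 430, q = 96364.5.
Ed = (dq/dp)·(p/q) = (-339.7) × (430/96364.5) = -1.5158…

-1.52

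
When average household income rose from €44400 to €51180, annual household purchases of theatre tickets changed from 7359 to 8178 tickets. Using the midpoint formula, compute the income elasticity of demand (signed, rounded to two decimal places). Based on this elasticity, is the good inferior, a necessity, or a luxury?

0.74; necessity

%ΔQ = (8178 − 7359)/[( 7359 + 8178)/2] = 819/7768.5 = 0.105425…
%ΔIncome = (51180 − 44400)/[( 44400 + 51180)/2] = 6780/47790 = 0.141870…
E_income = (819/7768.5) / (6780/47790) = 0.7431…
0 < E_income < 1 ⇒ normal good, necessity.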